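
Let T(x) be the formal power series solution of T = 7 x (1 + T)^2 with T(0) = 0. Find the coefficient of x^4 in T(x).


Apply the Lagrange inversion formula: if T = 7 x * phi(T) with phi(t) = (1 + t)^2, then [x^n] T = 7^n * (1/n) [t^(n-1)] phi(t)^n = 7^n * (1/n) [t^(n-1)] (1 + t)^(2n) = 7^n * (1/n) C(2n, n-1).
Using the identity C(2n, n-1) = C(2n, n) * n / (n+1), the unscaled factor equals C(2n, n) / (n+1) = C_n, the n-th Catalan number.
For n = 4: C_4 = C(8, 4) / 5 = 70/5 = 14.
With the 7^4 = 2401 factor, the coefficient is 2401 * 14 = 33614.

33614


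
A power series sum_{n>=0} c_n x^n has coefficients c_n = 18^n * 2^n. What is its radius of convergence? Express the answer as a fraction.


By the root test (Cauchy-Hadamard), the radius is R = 1 / limsup_n |c_n|^(1/n).
Here |c_n|^(1/n) = (18^n * 2^n)^(1/n) = 18 * 2 = 36 for all n.
So R = 1/36 = 1/36.

1/36


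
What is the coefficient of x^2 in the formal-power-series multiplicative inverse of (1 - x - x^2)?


Let the inverse be f(x) = sum_{k>=0} a_k x^k. From f(x) * (1 - x - x^2) = 1 and matching coefficients:
 x^0: a_0 = 1.
 x^1: a_1 - a_0 = 0, so a_1 = 1.
 x^k (k >= 2): a_k - a_{k-1} - a_{k-2} = 0, i.e. a_k = a_{k-1} + a_{k-2}.
This is the Fibonacci-type recurrence shifted so that a_0 = a_1 = 1.
Iterating: a_0=1, a_1=1, a_2=2
a_2 = 2.

2


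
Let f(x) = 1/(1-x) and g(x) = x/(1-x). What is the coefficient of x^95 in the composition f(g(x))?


First simplify the composition: f(g(x)) = 1/(1 - x/(1-x)) = (1-x)/((1-x) - x) = (1-x)/(1-2x).
Now extract the coefficient. Write (1-x)/(1-2x) = 1/(1-2x) - x/(1-2x).
The coefficient of x^n in 1/(1-2x) is 2^n, and in x/(1-2x) is 2^(n-1) (for n >= 1).
So the coefficient of x^95 is 2^95 - 2^94 = 39614081257132168796771975168 - 19807040628566084398385987584 = 19807040628566084398385987584.

19807040628566084398385987584


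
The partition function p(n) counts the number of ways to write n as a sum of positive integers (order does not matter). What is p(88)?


Using the generating function prod_{k>=1} 1/(1-x^k), we compute p(88).
By dynamic programming over parts 1 through 88:
p(88) = 44108109

44108109


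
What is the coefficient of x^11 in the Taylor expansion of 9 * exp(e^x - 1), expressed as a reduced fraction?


exp(e^x - 1) = sum_{k>=0} Bell_k x^k / k!, where Bell_k is the k-th Bell number.
So the coefficient of x^11 is 9 * Bell_11 / 11!.
Computing: Bell_11 = 678570 and 11! = 39916800, giving
9 * 678570/39916800 = 22619/147840.

22619/147840


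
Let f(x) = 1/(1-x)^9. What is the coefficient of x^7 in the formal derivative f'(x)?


Differentiate: d/dx [ 1/(1-x)^r ] = r / (1-x)^(r+1).
Here r = 9, so f'(x) = 9 / (1-x)^10.
The expansion of 1/(1-x)^(r+1) has coefficient of x^n equal to C(n+r, r).
So the coefficient of x^7 in f'(x) is
9 * C(16, 9) = 9 * 11440 = 102960

102960


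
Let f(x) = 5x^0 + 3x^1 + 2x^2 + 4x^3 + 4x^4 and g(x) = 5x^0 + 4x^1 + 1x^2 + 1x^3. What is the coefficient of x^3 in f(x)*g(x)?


Cauchy product at x^3:
5*1 + 3*1 + 2*4 + 4*5
= 36

36


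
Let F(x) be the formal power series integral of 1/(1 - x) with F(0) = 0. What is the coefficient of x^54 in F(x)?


1/(1 - x) = sum_{k>=0} x^k. Integrating termwise and using F(0) = 0 gives
F(x) = sum_{k>=0} x^(k+1) / (k+1) = sum_{m>=1} x^m / m = -ln(1 - x).
So the coefficient of x^54 is 1/54 = 1/54.

1/54


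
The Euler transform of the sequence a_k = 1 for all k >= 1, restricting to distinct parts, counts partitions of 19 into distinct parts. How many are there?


Partitions of 19 into distinct parts can be computed via generating function.
Product (1+x)(1+x^2)(1+x^3)...
The coefficient of x^19 = 54

54


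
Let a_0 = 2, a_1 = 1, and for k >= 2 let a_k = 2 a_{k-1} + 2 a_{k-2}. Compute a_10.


Iterating the recurrence forward:
a_0 = 2
a_1 = 1
a_2 = 2*1 + 2*2 = 6
a_3 = 2*6 + 2*1 = 14
a_4 = 2*14 + 2*6 = 40
a_5 = 2*40 + 2*14 = 108
a_6 = 2*108 + 2*40 = 296
a_7 = 2*296 + 2*108 = 808
a_8 = 2*808 + 2*296 = 2208
a_9 = 2*2208 + 2*808 = 6032
a_10 = 2*6032 + 2*2208 = 16480
So a_10 = 16480.

16480


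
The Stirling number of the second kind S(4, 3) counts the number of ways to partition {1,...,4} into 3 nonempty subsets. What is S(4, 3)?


Using the explicit formula S(n,k) = (1/k!) sum_{j=0}^{k} (-1)^(k-j) C(k,j) j^n:
S(4, 3) = 6
Equivalently, S(n,k) is n! times the coefficient of x^n in the EGF (e^x - 1)^k / k!.

6


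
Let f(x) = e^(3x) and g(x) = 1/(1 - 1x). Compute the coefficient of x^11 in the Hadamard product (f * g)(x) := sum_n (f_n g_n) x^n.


Expanding: f_k = 3^k/k! (from e^(3x)) and g_k = 1^k (from 1/(1 - 1x)). So the Hadamard coefficient (f * g)_k = 3^k 1^k / k! = (3)^k / k!.
For k = 11: 3^11/11! = 177147/39916800 = 2187/492800.

2187/492800


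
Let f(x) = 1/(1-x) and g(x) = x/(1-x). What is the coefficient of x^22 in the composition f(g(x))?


First simplify the composition: f(g(x)) = 1/(1 - x/(1-x)) = (1-x)/((1-x) - x) = (1-x)/(1-2x).
Now extract the coefficient. Write (1-x)/(1-2x) = 1/(1-2x) - x/(1-2x).
The coefficient of x^n in 1/(1-2x) is 2^n, and in x/(1-2x) is 2^(n-1) (for n >= 1).
So the coefficient of x^22 is 2^22 - 2^21 = 4194304 - 2097152 = 2097152.

2097152


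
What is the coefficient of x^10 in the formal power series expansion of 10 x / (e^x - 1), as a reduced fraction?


The exponential generating function for Bernoulli numbers is
x / (e^x - 1) = sum_{k>=0} B_k x^k / k!.
So the coefficient of x^10 in 10 x / (e^x - 1) is 10 B_10 / 10!.
Computing: B_10 = 5/66, 10! = 3628800, giving
10 * 5/66 / 3628800 = 1/4790016.

1/4790016


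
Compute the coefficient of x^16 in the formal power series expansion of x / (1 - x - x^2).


Let f(x) = sum_{k>=0} a_k x^k. Multiplying f(x) * (1 - x - x^2) = x and matching coefficients gives a_0 = 0, a_1 = 1, and a_k = a_{k-1} + a_{k-2} for k >= 2. These are the Fibonacci numbers F_k.
Iterating from F_0 = 0, F_1 = 1:
F_0=0, F_1=1, F_2=1, F_3=2, F_4=3, F_5=5, F_6=8, F_7=13, F_8=21, F_9=34, ...
F_16 = 987.

987


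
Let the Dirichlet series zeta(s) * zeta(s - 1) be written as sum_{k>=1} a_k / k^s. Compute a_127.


Convolution gives a_k = sum_{d | k} d * 1 = sum_{d | k} d = sigma(k), the sum of positive divisors of k.
For k = 127, the divisors are 1, 127, so
sigma(127) = 1 + 127 = 128.

128


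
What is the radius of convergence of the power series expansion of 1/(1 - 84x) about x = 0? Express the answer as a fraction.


Expanding 1/(1 - 84x) = sum_{k>=0} 84^k x^k, the series converges when |84x| < 1, i.e., |x| < 1/84.
So the radius of convergence is 1/84 = 1/84.

1/84


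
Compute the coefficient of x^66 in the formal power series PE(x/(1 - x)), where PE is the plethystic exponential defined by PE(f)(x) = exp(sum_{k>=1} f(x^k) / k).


For f(x) = x/(1 - x) we have
sum_{k>=1} f(x^k) / k = sum_{k>=1} (1/k) * x^k / (1 - x^k) = sum_{k, m >= 1} x^(k m) / k,
which after exponentiating simplifies to
PE(x/(1 - x)) = prod_{k>=1} 1 / (1 - x^k).
This is the generating function for the partition function p(n), so the coefficient of x^66 is p(66).
Computing p(66) by dynamic programming over parts 1, 2, ..., 66: p(66) = 2323520.

2323520


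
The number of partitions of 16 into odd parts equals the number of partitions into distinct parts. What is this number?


Computing partitions of 16 into odd parts (1, 3, 5, ...):
Using the generating function prod_{k>=0} 1/(1-x^(2k+1)),
the count is 32

32


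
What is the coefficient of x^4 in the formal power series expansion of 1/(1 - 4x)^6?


The general identity 1/(1 - c x)^r = sum_{k>=0} c^k C(k + r - 1, r - 1) x^k follows by substituting y = c x into 1/(1 - y)^r = sum_{k>=0} C(k + r - 1, r - 1) y^k.
For c = 4, r = 6, k = 4:
4^4 * C(9, 5) = 256 * 126 = 32256.

32256


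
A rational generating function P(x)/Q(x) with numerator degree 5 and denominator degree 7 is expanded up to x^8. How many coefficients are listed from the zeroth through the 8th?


Expanding up to x^8 gives the coefficients for x^0, x^1, ..., x^8.
That is 8 + 1 = 9 coefficients in total.

9


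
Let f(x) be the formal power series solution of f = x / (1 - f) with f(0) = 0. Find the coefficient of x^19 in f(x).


Apply Lagrange inversion: f = x * phi(f) with phi(t) = 1/(1 - t), so
[x^n] f = (1/n) [t^(n-1)] phi(t)^n = (1/n) [t^(n-1)] (1 - t)^(-n) = (1/n) C(2n - 2, n - 1) = C_{n-1}.
For n = 19: C_18 = C(36, 18) / 19 = 9075135300/19 = 477638700 = 477638700.

477638700


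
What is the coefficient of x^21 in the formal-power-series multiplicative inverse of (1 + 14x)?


The inverse is 1/(1 + 14x). Apply the geometric identity 1/(1 - y) = sum_{k>=0} y^k with y = -14x:
1/(1 + 14x) = sum_{k>=0} (-14)^k x^k.
So the coefficient of x^21 is (-14)^21 = -1171355575953987221848064.

-1171355575953987221848064


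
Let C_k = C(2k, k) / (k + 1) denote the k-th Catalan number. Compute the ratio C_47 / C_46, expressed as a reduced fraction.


Using C_k = (2k)! / (k! (k+1)!), the ratio C_{k+1}/C_k simplifies to
C_{k+1}/C_k = [(2k+2)! / ((k+1)! (k+2)!)] * [k! (k+1)! / (2k)!]
 = (2k+2)(2k+1) / ((k+1)(k+2)) = 2(2k+1) / (k+2).
For k = 46: 2(2*46 + 1) / (46 + 2) = 186/48 = 31/8.

31/8


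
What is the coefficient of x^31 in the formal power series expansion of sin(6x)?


The Maclaurin series is sin(t) = sum_{k>=0} (-1)^k t^(2k+1) / (2k+1)!, so substituting t = 6x, only odd powers of x are nonzero, with coefficient of x^(2k+1) equal to (-1)^k 6^(2k+1) / (2k+1)!.
Write 31 = 2*15 + 1, giving the coefficient (-1)^15 * 6^31 / 31! = -1326443518324400147398656/8222838654177922817725562880000000 = -4132485216/25617946563506171875.

-4132485216/25617946563506171875


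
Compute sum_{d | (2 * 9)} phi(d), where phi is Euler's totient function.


First, 2 * 9 = 18. One classical identity is sum_{d | n} phi(d) = n (each k in [1, n] has a unique gcd with n, and among the k's with gcd(k, n) = n/d there are phi(d) of them). So the sum equals 18. We also verify directly:
Divisors of 18: 1, 2, 3, 6, 9, 18.
phi values: 1, 1, 2, 2, 6, 6.
Sum = 18.

18


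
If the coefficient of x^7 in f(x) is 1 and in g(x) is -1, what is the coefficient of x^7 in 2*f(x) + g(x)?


Scalar multiplication scales coefficients: 2 * 1 = 2.
Then add the g coefficient: 2 + -1
= 1

1


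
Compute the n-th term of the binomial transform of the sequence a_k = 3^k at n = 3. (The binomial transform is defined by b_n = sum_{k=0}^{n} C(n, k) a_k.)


With a_k = 3^k, b_n = sum_{k=0}^{n} C(n, k) 3^k = (1 + 3)^n by the binomial theorem.
For n = 3: (1 + 3)^3 = 4^3 = 64.

64


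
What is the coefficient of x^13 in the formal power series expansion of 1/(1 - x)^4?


The negative binomial / multiset identity is
1/(1 - x)^r = sum_{k>=0} C(k + r - 1, r - 1) x^k.
Here r = 4 and k = 13, so the coefficient is
C(13 + 3, 3) = C(16, 3)
= 560

560


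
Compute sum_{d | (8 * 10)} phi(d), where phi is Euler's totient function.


First, 8 * 10 = 80. One classical identity is sum_{d | n} phi(d) = n (each k in [1, n] has a unique gcd with n, and among the k's with gcd(k, n) = n/d there are phi(d) of them). So the sum equals 80. We also verify directly:
Divisors of 80: 1, 2, 4, 5, 8, 10, 16, 20, 40, 80.
phi values: 1, 1, 2, 4, 4, 4, 8, 8, 16, 32.
Sum = 80.

80


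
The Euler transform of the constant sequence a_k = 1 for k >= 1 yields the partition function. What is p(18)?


The Euler transform converts the sequence a_k = 1 into the number of integer partitions.
Using the recurrence or dynamic programming:
p(18) = 385

385


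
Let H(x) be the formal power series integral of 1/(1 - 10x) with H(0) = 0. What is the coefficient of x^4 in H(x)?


1/(1 - 10x) = sum_{k>=0} 10^k x^k. Integrating termwise with H(0) = 0:
H(x) = sum_{k>=0} 10^k x^(k+1) / (k+1) = sum_{m>=1} 10^(m-1) x^m / m.
For m = 4: 10^3/4 = 1000/4 = 250.

250


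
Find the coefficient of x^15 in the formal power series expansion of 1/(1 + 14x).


Write 1/(1 + c x) = 1/(1 - (-c) x) and apply the geometric-series identity
1/(1 - y) = sum_{k>=0} y^k to get 1/(1 + c x) = sum_{k>=0} (-c)^k x^k.
So the coefficient of x^k is (-c)^k = (-1)^k * c^k.
Here c = 14 and k = 15:
(-14)^15 = -1 * 155568095557812224 = -155568095557812224

-155568095557812224


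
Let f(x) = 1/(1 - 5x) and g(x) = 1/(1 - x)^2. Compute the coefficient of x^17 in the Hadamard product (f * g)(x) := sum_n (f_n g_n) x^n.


f has coefficients f_k = 5^k. For g = 1/(1 - x)^2 the coefficient is g_k = C(k + 1, 1) = k + 1. The Hadamard coefficient is (f * g)_k = 5^k * (k + 1).
For k = 17: 5^17 * 18 = 762939453125 * 18 = 13732910156250.

13732910156250


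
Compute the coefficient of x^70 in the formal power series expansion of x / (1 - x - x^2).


Let f(x) = sum_{k>=0} a_k x^k. Multiplying f(x) * (1 - x - x^2) = x and matching coefficients gives a_0 = 0, a_1 = 1, and a_k = a_{k-1} + a_{k-2} for k >= 2. These are the Fibonacci numbers F_k.
Iterating from F_0 = 0, F_1 = 1:
F_0=0, F_1=1, F_2=1, F_3=2, F_4=3, F_5=5, F_6=8, F_7=13, F_8=21, F_9=34, ...
F_70 = 190392490709135.

190392490709135


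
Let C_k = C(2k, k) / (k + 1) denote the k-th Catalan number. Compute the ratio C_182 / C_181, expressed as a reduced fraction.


Using C_k = (2k)! / (k! (k+1)!), the ratio C_{k+1}/C_k simplifies to
C_{k+1}/C_k = [(2k+2)! / ((k+1)! (k+2)!)] * [k! (k+1)! / (2k)!]
 = (2k+2)(2k+1) / ((k+1)(k+2)) = 2(2k+1) / (k+2).
For k = 181: 2(2*181 + 1) / (181 + 2) = 726/183 = 242/61.

242/61


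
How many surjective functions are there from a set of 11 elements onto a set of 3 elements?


By inclusion-exclusion on which target elements are missed, the number of surjections from an n-set onto a k-set is
surj(n, k) = sum_{j=0}^{k} (-1)^j C(k, j) (k - j)^n.
Equivalently surj(n, k) = k! * S(n, k), where S(n, k) is the Stirling number of the second kind.
For n = 11, k = 3:
S(11, 3) = 28501, so
surj = 3! * 28501 = 6 * 28501 = 171006.

171006


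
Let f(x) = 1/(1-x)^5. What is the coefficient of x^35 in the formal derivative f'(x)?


Differentiate: d/dx [ 1/(1-x)^r ] = r / (1-x)^(r+1).
Here r = 5, so f'(x) = 5 / (1-x)^6.
The expansion of 1/(1-x)^(r+1) has coefficient of x^n equal to C(n+r, r).
So the coefficient of x^35 in f'(x) is
5 * C(40, 5) = 5 * 658008 = 3290040

3290040


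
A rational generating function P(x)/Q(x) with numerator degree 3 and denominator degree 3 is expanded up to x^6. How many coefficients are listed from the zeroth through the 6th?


Expanding up to x^6 gives the coefficients for x^0, x^1, ..., x^6.
That is 6 + 1 = 7 coefficients in total.

7


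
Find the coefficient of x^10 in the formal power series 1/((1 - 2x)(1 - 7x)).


By partial fractions or Cauchy convolution:
The coefficient equals sum_{k=0}^{10} 2^k * 7^(10-k).
= 395464939

395464939


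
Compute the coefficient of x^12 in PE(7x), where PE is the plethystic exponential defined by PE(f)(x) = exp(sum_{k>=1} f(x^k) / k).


With f(x) = 7x, the exponent is sum_{k>=1} 7 x^k / k = 7 * (-ln(1 - x)). Exponentiating:
PE(7x) = exp(-7 ln(1 - x)) = 1/(1 - x)^7.
By the negative binomial expansion, [x^n] 1/(1 - x)^7 = C(n + 6, 6).
For n = 12: C(18, 6) = 18564.

18564


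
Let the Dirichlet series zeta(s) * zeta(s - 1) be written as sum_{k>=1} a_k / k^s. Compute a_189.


Convolution gives a_k = sum_{d | k} d * 1 = sum_{d | k} d = sigma(k), the sum of positive divisors of k.
For k = 189, the divisors are 1, 3, 7, 9, 21, 27, 63, 189, so
sigma(189) = 1 + 3 + 7 + 9 + 21 + 27 + 63 + 189 = 320.

320


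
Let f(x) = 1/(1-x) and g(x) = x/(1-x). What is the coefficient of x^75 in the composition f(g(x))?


First simplify the composition: f(g(x)) = 1/(1 - x/(1-x)) = (1-x)/((1-x) - x) = (1-x)/(1-2x).
Now extract the coefficient. Write (1-x)/(1-2x) = 1/(1-2x) - x/(1-2x).
The coefficient of x^n in 1/(1-2x) is 2^n, and in x/(1-2x) is 2^(n-1) (for n >= 1).
So the coefficient of x^75 is 2^75 - 2^74 = 37778931862957161709568 - 18889465931478580854784 = 18889465931478580854784.

18889465931478580854784


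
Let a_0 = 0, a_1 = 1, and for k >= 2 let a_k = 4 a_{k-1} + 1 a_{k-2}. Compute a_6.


Iterating the recurrence forward:
a_0 = 0
a_1 = 1
a_2 = 4*1 + 1*0 = 4
a_3 = 4*4 + 1*1 = 17
a_4 = 4*17 + 1*4 = 72
a_5 = 4*72 + 1*17 = 305
a_6 = 4*305 + 1*72 = 1292
So a_6 = 1292.

1292


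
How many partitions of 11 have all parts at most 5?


Using the generating function (1-x)^(-1)(1-x^2)^(-1)...(1-x^5)^(-1),
the coefficient of x^11 counts these restricted partitions.
Result = 37

37


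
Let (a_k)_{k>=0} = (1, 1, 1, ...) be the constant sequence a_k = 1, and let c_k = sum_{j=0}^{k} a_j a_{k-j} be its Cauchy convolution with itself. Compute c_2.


Since a_j = 1 for all j >= 0, the convolution sum becomes
c_k = sum_{j=0}^{k} 1 * 1 = 1 * (k + 1).
Equivalently, the generating function of (a_k) is 1/(1 - x) and its square is 1/(1 - x)^2 = sum_{k>=0} 1(k + 1) x^k.
For k = 2: 1 * 3 = 3.

3


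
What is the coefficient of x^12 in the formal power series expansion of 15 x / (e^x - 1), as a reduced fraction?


The exponential generating function for Bernoulli numbers is
x / (e^x - 1) = sum_{k>=0} B_k x^k / k!.
So the coefficient of x^12 in 15 x / (e^x - 1) is 15 B_12 / 12!.
Computing: B_12 = -691/2730, 12! = 479001600, giving
15 * -691/2730 / 479001600 = -691/87178291200.

-691/87178291200


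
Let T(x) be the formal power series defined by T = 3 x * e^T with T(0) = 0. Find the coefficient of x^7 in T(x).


Apply the Lagrange inversion formula: if T = 3 x * phi(T) with phi(t) = e^t, then
[x^n] T = 3^n * (1/n) [t^(n-1)] phi(t)^n = 3^n * (1/n) [t^(n-1)] e^(n t) = 3^n * (1/n) * n^(n-1) / (n-1)! = 3^n * n^(n-1) / n!.
When c = 1 this is the Cayley count of rooted labeled trees on n vertices, divided by n!.
For n = 7: 3^7 * 7^6 / 7! = 2187 * 117649/5040 = 4084101/80.

4084101/80


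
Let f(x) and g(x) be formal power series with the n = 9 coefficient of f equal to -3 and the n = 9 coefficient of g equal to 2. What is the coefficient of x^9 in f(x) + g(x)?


Addition of formal power series is termwise.
The coefficient of x^9 in f + g = -3 + 2
= -1

-1


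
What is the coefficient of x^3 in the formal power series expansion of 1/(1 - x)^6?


The expansion 1/(1 - x)^r = sum_{k>=0} C(k + r - 1, r - 1) x^k follows from the multiset / negative-binomial theorem (or from repeated differentiation of the geometric series).
For r = 6 and k = 3:
C(8, 5) = 40320 / (120 * 6) = 56.

56


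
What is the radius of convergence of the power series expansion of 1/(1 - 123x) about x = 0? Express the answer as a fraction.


Expanding 1/(1 - 123x) = sum_{k>=0} 123^k x^k, the series converges when |123x| < 1, i.e., |x| < 1/123.
So the radius of convergence is 1/123 = 1/123.

1/123


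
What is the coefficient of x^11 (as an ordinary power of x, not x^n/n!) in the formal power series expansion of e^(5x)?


The exponential series is e^y = sum_{k>=0} y^k / k!. Substituting y = 5x gives
e^(5x) = sum_{k>=0} 5^k x^k / k!.
So the coefficient of x^n is a^n/n! with a = 5, n = 11:
5^11 / 11! = 48828125/39916800 = 1953125/1596672

1953125/1596672


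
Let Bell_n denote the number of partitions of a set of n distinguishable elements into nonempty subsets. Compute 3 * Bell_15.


Bell_15 can be computed from the Bell triangle or from Dobinski's identity Bell_n = (1/e) * sum_{k>=0} k^n / k!.
Computing Bell_15 = 1382958545.
Then 3 * 1382958545 = 4148875635.

4148875635


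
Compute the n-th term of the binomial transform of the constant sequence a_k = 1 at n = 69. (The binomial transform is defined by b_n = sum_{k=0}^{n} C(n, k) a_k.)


With a_k = 1 for all k, b_n = sum_{k=0}^{n} C(n, k) = 2^n by the binomial theorem.
For n = 69: 2^69 = 590295810358705651712.

590295810358705651712


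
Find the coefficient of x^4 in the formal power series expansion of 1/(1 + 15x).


Write 1/(1 + c x) = 1/(1 - (-c) x) and apply the geometric-series identity
1/(1 - y) = sum_{k>=0} y^k to get 1/(1 + c x) = sum_{k>=0} (-c)^k x^k.
So the coefficient of x^k is (-c)^k = (-1)^k * c^k.
Here c = 15 and k = 4:
(-15)^4 = 1 * 50625 = 50625

50625


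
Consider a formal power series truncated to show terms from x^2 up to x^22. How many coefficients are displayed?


From x^2 to x^22 inclusive, the count is 22 - 2 + 1 = 21.

21


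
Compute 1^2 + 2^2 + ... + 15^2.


This power sum has a closed form given by Faulhaber's formula
sum_{k=1}^{m} k^p = (1 / (p + 1)) * sum_{j=0}^{p} C(p + 1, j) B_j m^(p + 1 - j),
but for small m direct computation is fastest:
1 + 4 + 9 + 16 + 25 + 36 + 49 + 64 + 81 + 100 + 121 + 144 + 169 + 196 + 225 = 1240.

1240


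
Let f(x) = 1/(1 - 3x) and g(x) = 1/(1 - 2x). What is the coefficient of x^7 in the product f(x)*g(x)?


The coefficient of x^n in f*g is the Cauchy product: sum_{k=0}^{n} a^k * b^(n-k).
With a=3, b=2, n=7:
sum_{k=0}^{7} 3^k * 2^(7-k)
= 6305

6305


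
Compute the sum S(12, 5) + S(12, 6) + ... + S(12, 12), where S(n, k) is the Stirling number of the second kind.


By definition, S(n, k) counts partitions of an n-set into exactly k nonempty blocks.
Computing row n = 12 for k = 5..12:
S(12, k): 1379400, 1323652, 627396, 159027, 22275, 1705, 66, 1
Sum = 3513522.

3513522


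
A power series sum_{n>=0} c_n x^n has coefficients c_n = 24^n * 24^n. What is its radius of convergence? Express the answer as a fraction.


By the root test (Cauchy-Hadamard), the radius is R = 1 / limsup_n |c_n|^(1/n).
Here |c_n|^(1/n) = (24^n * 24^n)^(1/n) = 24 * 24 = 576 for all n.
So R = 1/576 = 1/576.

1/576


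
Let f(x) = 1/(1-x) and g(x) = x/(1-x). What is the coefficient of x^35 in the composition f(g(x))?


First simplify the composition: f(g(x)) = 1/(1 - x/(1-x)) = (1-x)/((1-x) - x) = (1-x)/(1-2x).
Now extract the coefficient. Write (1-x)/(1-2x) = 1/(1-2x) - x/(1-2x).
The coefficient of x^n in 1/(1-2x) is 2^n, and in x/(1-2x) is 2^(n-1) (for n >= 1).
So the coefficient of x^35 is 2^35 - 2^34 = 34359738368 - 17179869184 = 17179869184.

17179869184


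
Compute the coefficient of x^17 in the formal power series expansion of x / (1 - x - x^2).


Let f(x) = sum_{k>=0} a_k x^k. Multiplying f(x) * (1 - x - x^2) = x and matching coefficients gives a_0 = 0, a_1 = 1, and a_k = a_{k-1} + a_{k-2} for k >= 2. These are the Fibonacci numbers F_k.
Iterating from F_0 = 0, F_1 = 1:
F_0=0, F_1=1, F_2=1, F_3=2, F_4=3, F_5=5, F_6=8, F_7=13, F_8=21, F_9=34, ...
F_17 = 1597.

1597


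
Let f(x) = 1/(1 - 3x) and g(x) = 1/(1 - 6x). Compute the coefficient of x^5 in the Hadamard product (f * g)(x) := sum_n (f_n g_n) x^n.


f has coefficients f_k = 3^k and g has coefficients g_k = 6^k, so the Hadamard product has coefficient (f*g)_k = 3^k * 6^k = 18^k.
For k = 5: 18^5 = 1889568.

1889568


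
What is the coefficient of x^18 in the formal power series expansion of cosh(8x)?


The Maclaurin series is cosh(t) = sum_{m>=0} t^(2m) / (2m)!, so substituting t = 8x, only even powers of x are nonzero, with coefficient of x^(2m) equal to 8^(2m) / (2m)!.
For x^18 the coefficient is 8^18/18! = 18014398509481984/6402373705728000 = 274877906944/97692469875.

274877906944/97692469875


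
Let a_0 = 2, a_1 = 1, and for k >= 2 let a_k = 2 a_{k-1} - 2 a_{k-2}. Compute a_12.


Iterating the recurrence forward:
a_0 = 2
a_1 = 1
a_2 = 2*1 - 2*2 = -2
a_3 = 2*-2 - 2*1 = -6
a_4 = 2*-6 - 2*-2 = -8
a_5 = 2*-8 - 2*-6 = -4
a_6 = 2*-4 - 2*-8 = 8
a_7 = 2*8 - 2*-4 = 24
a_8 = 2*24 - 2*8 = 32
a_9 = 2*32 - 2*24 = 16
a_10 = 2*16 - 2*32 = -32
a_11 = 2*-32 - 2*16 = -96
a_12 = 2*-96 - 2*-32 = -128
So a_12 = -128.

-128


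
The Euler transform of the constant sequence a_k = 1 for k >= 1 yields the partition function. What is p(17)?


The Euler transform converts the sequence a_k = 1 into the number of integer partitions.
Using the recurrence or dynamic programming:
p(17) = 297

297


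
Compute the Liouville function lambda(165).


The Liouville function is lambda(k) = (-1)^Omega(k), where Omega(k) counts the prime factors of k with multiplicity.
Factoring: 165 = 3 * 5 * 11, so Omega(165) = 3.
lambda(165) = (-1)^3 = -1.

-1


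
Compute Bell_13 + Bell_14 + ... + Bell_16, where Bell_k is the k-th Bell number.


Recall Bell_k counts set partitions of a k-set (with Bell_0 = 1 by convention).
Bell_13 through Bell_16: 27644437, 190899322, 1382958545, 10480142147
Sum = 27644437 + 190899322 + 1382958545 + 10480142147 = 12081644451.

12081644451


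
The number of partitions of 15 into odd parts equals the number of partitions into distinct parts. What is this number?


Computing partitions of 15 into odd parts (1, 3, 5, ...):
Using the generating function prod_{k>=0} 1/(1-x^(2k+1)),
the count is 27

27


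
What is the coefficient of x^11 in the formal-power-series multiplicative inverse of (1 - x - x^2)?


Let the inverse be f(x) = sum_{k>=0} a_k x^k. From f(x) * (1 - x - x^2) = 1 and matching coefficients:
 x^0: a_0 = 1.
 x^1: a_1 - a_0 = 0, so a_1 = 1.
 x^k (k >= 2): a_k - a_{k-1} - a_{k-2} = 0, i.e. a_k = a_{k-1} + a_{k-2}.
This is the Fibonacci-type recurrence shifted so that a_0 = a_1 = 1.
Iterating: a_0=1, a_1=1, a_2=2, a_3=3, a_4=5, a_5=8, a_6=13, a_7=21, a_8=34, a_9=55, ...
a_11 = 144.

144


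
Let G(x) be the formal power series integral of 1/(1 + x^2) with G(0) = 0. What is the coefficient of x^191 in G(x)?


1/(1 + x^2) = sum_{j>=0} (-1)^j x^(2j). Integrating termwise with G(0) = 0:
G(x) = sum_{j>=0} (-1)^j x^(2j+1) / (2j+1) = arctan(x).
Only odd powers are nonzero. For x^191 write 191 = 2*95 + 1, giving
(-1)^95 / 191 = -1/191 = -1/191.

-1/191


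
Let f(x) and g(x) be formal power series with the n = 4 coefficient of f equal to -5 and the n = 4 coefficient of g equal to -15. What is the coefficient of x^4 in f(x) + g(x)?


Addition of formal power series is termwise.
The coefficient of x^4 in f + g = -5 + -15
= -20

-20


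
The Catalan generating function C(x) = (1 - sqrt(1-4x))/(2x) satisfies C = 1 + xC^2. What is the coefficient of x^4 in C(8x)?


Substituting x -> 8x scales the n-th coefficient by 8^n, so [x^4] C(8x) = 8^4 * C_4.
C_4 = C(2*4, 4)/(5) = 70/5 = 14.
So 8^4 * 14 = 4096 * 14 = 57344.

57344


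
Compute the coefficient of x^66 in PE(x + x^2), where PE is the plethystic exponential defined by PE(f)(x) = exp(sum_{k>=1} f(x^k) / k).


With f(x) = x + x^2, the exponent is sum_{k>=1} (x^k + x^(2k)) / k = -ln(1 - x) - ln(1 - x^2). Exponentiating:
PE(x + x^2) = 1 / ((1 - x)(1 - x^2)).
This is the generating function for partitions of n into parts of size 1 or 2. The number of 2's can be any j in 0..33, and the rest are 1's, so
[x^66] = floor(66/2) + 1 = 34.

34


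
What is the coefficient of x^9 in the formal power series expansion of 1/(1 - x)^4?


The expansion 1/(1 - x)^r = sum_{k>=0} C(k + r - 1, r - 1) x^k follows from the multiset / negative-binomial theorem (or from repeated differentiation of the geometric series).
For r = 4 and k = 9:
C(12, 3) = 479001600 / (6 * 362880) = 220.

220


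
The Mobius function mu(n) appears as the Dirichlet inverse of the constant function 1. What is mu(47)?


47 = 47 (all distinct primes).
mu(47) = (-1)^1 = -1

-1


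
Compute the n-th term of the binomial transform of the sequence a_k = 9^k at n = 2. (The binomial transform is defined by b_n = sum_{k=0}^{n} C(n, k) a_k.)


With a_k = 9^k, b_n = sum_{k=0}^{n} C(n, k) 9^k = (1 + 9)^n by the binomial theorem.
For n = 2: (1 + 9)^2 = 10^2 = 100.

100


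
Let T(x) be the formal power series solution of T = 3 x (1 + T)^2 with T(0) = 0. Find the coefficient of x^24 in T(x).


Apply the Lagrange inversion formula: if T = 3 x * phi(T) with phi(t) = (1 + t)^2, then [x^n] T = 3^n * (1/n) [t^(n-1)] phi(t)^n = 3^n * (1/n) [t^(n-1)] (1 + t)^(2n) = 3^n * (1/n) C(2n, n-1).
Using the identity C(2n, n-1) = C(2n, n) * n / (n+1), the unscaled factor equals C(2n, n) / (n+1) = C_n, the n-th Catalan number.
For n = 24: C_24 = C(48, 24) / 25 = 32247603683100/25 = 1289904147324.
With the 3^24 = 282429536481 factor, the coefficient is 282429536481 * 1289904147324 = 364307030433636856526844.

364307030433636856526844


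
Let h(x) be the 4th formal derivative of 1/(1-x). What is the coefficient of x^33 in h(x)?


Differentiating 4 times: d^4/dx^4 [1/(1-x)] = 4!/(1-x)^5.
The expansion 1/(1-x)^5 = sum_{k>=0} C(k+4, 4) x^k, so the coefficient of x^n in 4!/(1-x)^5 is 4! * C(n+4, 4).
For n = 33: 24 * C(37, 4) = 24 * 66045 = 1585080

1585080


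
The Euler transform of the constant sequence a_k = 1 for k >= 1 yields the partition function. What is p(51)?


The Euler transform converts the sequence a_k = 1 into the number of integer partitions.
Using the recurrence or dynamic programming:
p(51) = 239943

239943


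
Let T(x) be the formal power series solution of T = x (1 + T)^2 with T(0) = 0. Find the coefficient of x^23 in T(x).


Apply the Lagrange inversion formula: if T = x * phi(T) with phi(t) = (1 + t)^2, then [x^n] T = (1/n) [t^(n-1)] phi(t)^n = (1/n) [t^(n-1)] (1 + t)^(2n) = (1/n) C(2n, n-1).
Using the identity C(2n, n-1) = C(2n, n) * n / (n+1), the unscaled factor equals C(2n, n) / (n+1) = C_n, the n-th Catalan number.
For n = 23: C_23 = C(46, 23) / 24 = 8233430727600/24 = 343059613650 = 343059613650.

343059613650


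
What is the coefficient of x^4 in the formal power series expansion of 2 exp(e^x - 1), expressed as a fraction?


exp(e^x - 1) is the exponential generating function for the Bell numbers Bell_k: exp(e^x - 1) = sum_{k>=0} Bell_k x^k / k!.
So the coefficient of x^4 in 2 exp(e^x - 1) is 2 Bell_4 / 4!.
Computing: Bell_4 = 15 and 4! = 24, giving
2 * 15/24 = 5/4.

5/4


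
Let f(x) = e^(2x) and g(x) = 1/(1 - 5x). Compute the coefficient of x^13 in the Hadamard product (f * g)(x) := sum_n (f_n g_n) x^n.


Expanding: f_k = 2^k/k! (from e^(2x)) and g_k = 5^k (from 1/(1 - 5x)). So the Hadamard coefficient (f * g)_k = 2^k 5^k / k! = (10)^k / k!.
For k = 13: 10^13/13! = 10000000000000/6227020800 = 390625000/243243.

390625000/243243


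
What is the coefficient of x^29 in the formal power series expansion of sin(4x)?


The Maclaurin series is sin(t) = sum_{k>=0} (-1)^k t^(2k+1) / (2k+1)!, so substituting t = 4x, only odd powers of x are nonzero, with coefficient of x^(2k+1) equal to (-1)^k 4^(2k+1) / (2k+1)!.
Write 29 = 2*14 + 1, giving the coefficient (-1)^14 * 4^29 / 29! = 288230376151711744/8841761993739701954543616000000 = 8589934592/263505041412702261046875.

8589934592/263505041412702261046875


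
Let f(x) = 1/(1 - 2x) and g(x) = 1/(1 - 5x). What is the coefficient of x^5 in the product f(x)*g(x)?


The coefficient of x^n in f*g is the Cauchy product: sum_{k=0}^{n} a^k * b^(n-k).
With a=2, b=5, n=5:
sum_{k=0}^{5} 2^k * 5^(5-k)
= 5187

5187


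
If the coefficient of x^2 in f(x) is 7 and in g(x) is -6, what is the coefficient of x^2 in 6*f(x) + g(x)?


Scalar multiplication scales coefficients: 6 * 7 = 42.
Then add the g coefficient: 42 + -6
= 36

36


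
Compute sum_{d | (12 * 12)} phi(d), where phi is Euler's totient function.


First, 12 * 12 = 144. One classical identity is sum_{d | n} phi(d) = n (each k in [1, n] has a unique gcd with n, and among the k's with gcd(k, n) = n/d there are phi(d) of them). So the sum equals 144. We also verify directly:
Divisors of 144: 1, 2, 3, 4, 6, 8, 9, 12, 16, 18, 24, 36, 48, 72, 144.
phi values: 1, 1, 2, 2, 2, 4, 6, 4, 8, 6, 8, 12, 16, 24, 48.
Sum = 144.

144


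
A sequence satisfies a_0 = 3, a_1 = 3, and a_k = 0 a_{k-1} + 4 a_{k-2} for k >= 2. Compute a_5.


The characteristic equation is t^2 - 0 t - 4 = 0, with roots r_1 = 2 and r_2 = -2 (so c_1 = r_1 + r_2, c_2 = -r_1 r_2 as required).
One can use the closed form a_n = A r_1^n + B r_2^n, but direct iteration is more reliable:
a_0 = 3, a_1 = 3, a_2 = 12, a_3 = 12, a_4 = 48, a_5 = 48.
So a_5 = 48.

48


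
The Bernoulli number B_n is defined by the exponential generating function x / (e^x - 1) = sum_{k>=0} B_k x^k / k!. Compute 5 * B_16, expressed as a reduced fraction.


Bernoulli numbers can also be computed recursively via B_0 = 1 and sum_{j=0}^{m} C(m+1, j) B_j = 0 for m >= 1. Odd-index Bernoulli numbers vanish for k >= 3.
Computing B_16 = -3617/510, so 5 * B_16 = 5 * -3617/510 = -3617/102.

-3617/102


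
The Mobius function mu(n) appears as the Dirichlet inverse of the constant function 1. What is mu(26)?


26 = 2 * 13 (all distinct primes).
mu(26) = (-1)^2 = 1

1


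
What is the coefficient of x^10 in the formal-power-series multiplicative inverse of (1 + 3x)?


The inverse is 1/(1 + 3x). Apply the geometric identity 1/(1 - y) = sum_{k>=0} y^k with y = -3x:
1/(1 + 3x) = sum_{k>=0} (-3)^k x^k.
So the coefficient of x^10 is (-3)^10 = 59049.

59049


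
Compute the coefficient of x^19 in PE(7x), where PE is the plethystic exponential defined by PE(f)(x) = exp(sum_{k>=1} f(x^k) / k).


With f(x) = 7x, the exponent is sum_{k>=1} 7 x^k / k = 7 * (-ln(1 - x)). Exponentiating:
PE(7x) = exp(-7 ln(1 - x)) = 1/(1 - x)^7.
By the negative binomial expansion, [x^n] 1/(1 - x)^7 = C(n + 6, 6).
For n = 19: C(25, 6) = 177100.

177100


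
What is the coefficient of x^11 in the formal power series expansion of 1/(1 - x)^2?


The negative binomial / multiset identity is
1/(1 - x)^r = sum_{k>=0} C(k + r - 1, r - 1) x^k.
Here r = 2 and k = 11, so the coefficient is
C(11 + 1, 1) = C(12, 1)
= 12

12


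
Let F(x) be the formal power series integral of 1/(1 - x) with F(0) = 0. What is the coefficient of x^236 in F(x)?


1/(1 - x) = sum_{k>=0} x^k. Integrating termwise and using F(0) = 0 gives
F(x) = sum_{k>=0} x^(k+1) / (k+1) = sum_{m>=1} x^m / m = -ln(1 - x).
So the coefficient of x^236 is 1/236 = 1/236.

1/236


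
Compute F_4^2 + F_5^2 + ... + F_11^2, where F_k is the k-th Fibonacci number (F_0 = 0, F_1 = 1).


There is a standard identity sum_{k=0}^{N} F_k^2 = F_N * F_{N+1} (proved inductively from the telescoping relation F_k^2 = F_k F_{k+1} - F_{k-1} F_k). Then
sum_{k=4}^{11} F_k^2 = F_11 F_12 - F_3 F_4.
Computing: F_11 = 89, F_12 = 144, F_3 = 2, F_4 = 3.
Sum = 89 * 144 - 2 * 3 = 12810.

12810


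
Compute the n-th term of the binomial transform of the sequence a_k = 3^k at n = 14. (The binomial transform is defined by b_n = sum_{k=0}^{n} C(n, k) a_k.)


With a_k = 3^k, b_n = sum_{k=0}^{n} C(n, k) 3^k = (1 + 3)^n by the binomial theorem.
For n = 14: (1 + 3)^14 = 4^14 = 268435456.

268435456


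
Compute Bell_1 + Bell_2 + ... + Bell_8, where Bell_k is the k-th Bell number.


Recall Bell_k counts set partitions of a k-set (with Bell_0 = 1 by convention).
Bell_1 through Bell_8: 1, 2, 5, 15, 52, 203, 877, 4140
Sum = 1 + 2 + 5 + 15 + 52 + 203 + 877 + 4140 = 5295.

5295


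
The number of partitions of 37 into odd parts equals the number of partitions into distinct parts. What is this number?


Computing partitions of 37 into odd parts (1, 3, 5, ...):
Using the generating function prod_{k>=0} 1/(1-x^(2k+1)),
the count is 760

760


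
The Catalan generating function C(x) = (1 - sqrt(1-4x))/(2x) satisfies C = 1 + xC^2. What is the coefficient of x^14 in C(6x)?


Substituting x -> 6x scales the n-th coefficient by 6^n, so [x^14] C(6x) = 6^14 * C_14.
C_14 = C(2*14, 14)/(15) = 40116600/15 = 2674440.
So 6^14 * 2674440 = 78364164096 * 2674440 = 209580255024906240.

209580255024906240


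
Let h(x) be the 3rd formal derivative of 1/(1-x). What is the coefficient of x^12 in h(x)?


Differentiating 3 times: d^3/dx^3 [1/(1-x)] = 3!/(1-x)^4.
The expansion 1/(1-x)^4 = sum_{k>=0} C(k+3, 3) x^k, so the coefficient of x^n in 3!/(1-x)^4 is 3! * C(n+3, 3).
For n = 12: 6 * C(15, 3) = 6 * 455 = 2730

2730


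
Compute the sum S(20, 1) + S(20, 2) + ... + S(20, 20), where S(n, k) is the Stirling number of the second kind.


By definition, S(n, k) counts partitions of an n-set into exactly k nonempty blocks.
Computing row n = 20 for k = 1..20:
S(20, k): 1, 524287, 580606446, 45232115901, 749206090500, 4306078895384, 11143554045652, 15170932662679, 12011282644725, 5917584964655, 1900842429486, 411016633391, 61068660380, 6302524580, 452329200, 22350954, 741285, 15675, 190, 1
Sum = 51724158235372. (This equals Bell_20 since the sum runs over all k.)

51724158235372


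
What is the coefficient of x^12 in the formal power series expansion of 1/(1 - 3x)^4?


The general identity 1/(1 - c x)^r = sum_{k>=0} c^k C(k + r - 1, r - 1) x^k follows by substituting y = c x into 1/(1 - y)^r = sum_{k>=0} C(k + r - 1, r - 1) y^k.
For c = 3, r = 4, k = 12:
3^12 * C(15, 3) = 531441 * 455 = 241805655.

241805655


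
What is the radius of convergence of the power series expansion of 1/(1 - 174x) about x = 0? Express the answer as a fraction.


Expanding 1/(1 - 174x) = sum_{k>=0} 174^k x^k, the series converges when |174x| < 1, i.e., |x| < 1/174.
So the radius of convergence is 1/174 = 1/174.

1/174


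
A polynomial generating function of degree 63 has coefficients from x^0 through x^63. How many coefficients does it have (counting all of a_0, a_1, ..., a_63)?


A polynomial of degree 63 takes the form a_0 + a_1 x + ... + a_63 x^63.
The number of coefficients is 63 + 1 = 64.

64


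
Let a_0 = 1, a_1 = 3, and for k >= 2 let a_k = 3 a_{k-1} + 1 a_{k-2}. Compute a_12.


Iterating the recurrence forward:
a_0 = 1
a_1 = 3
a_2 = 3*3 + 1*1 = 10
a_3 = 3*10 + 1*3 = 33
a_4 = 3*33 + 1*10 = 109
a_5 = 3*109 + 1*33 = 360
a_6 = 3*360 + 1*109 = 1189
a_7 = 3*1189 + 1*360 = 3927
a_8 = 3*3927 + 1*1189 = 12970
a_9 = 3*12970 + 1*3927 = 42837
a_10 = 3*42837 + 1*12970 = 141481
a_11 = 3*141481 + 1*42837 = 467280
a_12 = 3*467280 + 1*141481 = 1543321
So a_12 = 1543321.

1543321


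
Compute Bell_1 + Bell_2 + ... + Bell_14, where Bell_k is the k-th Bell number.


Recall Bell_k counts set partitions of a k-set (with Bell_0 = 1 by convention).
Bell_1 through Bell_14: 1, 2, 5, 15, 52, 203, 877, 4140, 21147, 115975, 678570, 4213597, 27644437, 190899322
Sum = 1 + 2 + 5 + 15 + 52 + 203 + 877 + 4140 + 21147 + 115975 + 678570 + 4213597 + 27644437 + 190899322 = 223578343.

223578343


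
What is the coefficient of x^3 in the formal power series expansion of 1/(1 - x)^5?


The expansion 1/(1 - x)^r = sum_{k>=0} C(k + r - 1, r - 1) x^k follows from the multiset / negative-binomial theorem (or from repeated differentiation of the geometric series).
For r = 5 and k = 3:
C(7, 4) = 5040 / (24 * 6) = 35.

35


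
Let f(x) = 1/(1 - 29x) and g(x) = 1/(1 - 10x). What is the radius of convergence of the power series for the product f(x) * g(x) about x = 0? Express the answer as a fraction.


The radius of 1/(1 - 29x) is 1/29 (nearest singularity at x = 1/29), and the radius of 1/(1 - 10x) is 1/10.
The product f(x)*g(x) = 1/((1 - 29x)(1 - 10x)) has singularities at both 1/29 and 1/10, so its radius of convergence is the distance to the nearest one:
min(1/29, 1/10) = 1/29.

1/29


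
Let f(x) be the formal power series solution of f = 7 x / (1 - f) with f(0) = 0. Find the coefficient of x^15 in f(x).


Apply Lagrange inversion: f = 7 x * phi(f) with phi(t) = 1/(1 - t), so
[x^n] f = 7^n * (1/n) [t^(n-1)] phi(t)^n = 7^n * (1/n) [t^(n-1)] (1 - t)^(-n) = 7^n * (1/n) C(2n - 2, n - 1) = 7^n * C_{n-1}.
For n = 15: C_14 = C(28, 14) / 15 = 40116600/15 = 2674440.
With the 7^15 = 4747561509943 factor, the coefficient is 4747561509943 * 2674440 = 12697068404651956920.

12697068404651956920


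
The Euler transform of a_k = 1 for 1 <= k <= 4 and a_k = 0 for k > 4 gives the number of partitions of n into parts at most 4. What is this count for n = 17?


Partitions of 17 into parts at most 4:
Using generating function (1-x)^(-1)(1-x^2)^(-1)...(1-x^4)^(-1),
the coefficient of x^17 = 72

72


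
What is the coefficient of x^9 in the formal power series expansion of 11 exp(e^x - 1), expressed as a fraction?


exp(e^x - 1) is the exponential generating function for the Bell numbers Bell_k: exp(e^x - 1) = sum_{k>=0} Bell_k x^k / k!.
So the coefficient of x^9 in 11 exp(e^x - 1) is 11 Bell_9 / 9!.
Computing: Bell_9 = 21147 and 9! = 362880, giving
11 * 21147/362880 = 11077/17280.

11077/17280


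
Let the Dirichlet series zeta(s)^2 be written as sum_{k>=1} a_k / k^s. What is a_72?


The Dirichlet convolution of the constant function 1 with itself gives (1 * 1)(k) = sum_{d | k} 1 = d(k), the number of positive divisors of k.
Since zeta(s) = sum_{k>=1} 1/k^s, we have zeta(s)^2 = sum_{k>=1} d(k)/k^s, so a_k = d(k).
For k = 72: the divisors are 1, 2, 3, 4, 6, 8, 9, 12, 18, 24, 36, 72.
Count = 12.

12
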